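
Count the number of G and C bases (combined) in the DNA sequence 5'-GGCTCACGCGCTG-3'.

10

Base counts: T=2, A=1, G=5, C=5
G+C = 5 + 5 = 10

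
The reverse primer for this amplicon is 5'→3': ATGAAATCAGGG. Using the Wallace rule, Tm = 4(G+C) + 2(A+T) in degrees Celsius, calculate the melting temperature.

34°C

Counting bases: C=1, G=4, A=5, T=2
AT pairs contribute 7, GC pairs contribute 5.
Tm = 2×7 + 4×5 = 34°C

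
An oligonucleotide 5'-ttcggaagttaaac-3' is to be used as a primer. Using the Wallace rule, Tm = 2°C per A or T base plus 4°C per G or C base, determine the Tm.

A=5, C=2, T=4, G=3
A+T = 9, G+C = 5
Tm = 4·5 + 2·9 = 20 + 18 = 38°C

38°C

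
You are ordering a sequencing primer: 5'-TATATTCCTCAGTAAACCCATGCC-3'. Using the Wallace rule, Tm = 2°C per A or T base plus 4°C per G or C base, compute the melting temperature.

68°C

Scanning the sequence gives A=7, T=7, C=8, G=2.
So N_AT = 14 and N_GC = 10.
Tm = 4·10 + 2·14 = 40 + 28 = 68°C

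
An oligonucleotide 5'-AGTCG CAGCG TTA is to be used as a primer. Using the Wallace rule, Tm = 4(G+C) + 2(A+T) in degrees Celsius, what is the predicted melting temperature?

Base counts: A=3, T=3, G=4, C=3
AT pairs contribute 6, GC pairs contribute 7.
Tm = 2(6) + 4(7) = 12 + 28 = 40°C

40°C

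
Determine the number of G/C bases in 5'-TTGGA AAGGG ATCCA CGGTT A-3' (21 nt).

A=6, C=3, G=7, T=5
G+C = 7 + 3 = 10

10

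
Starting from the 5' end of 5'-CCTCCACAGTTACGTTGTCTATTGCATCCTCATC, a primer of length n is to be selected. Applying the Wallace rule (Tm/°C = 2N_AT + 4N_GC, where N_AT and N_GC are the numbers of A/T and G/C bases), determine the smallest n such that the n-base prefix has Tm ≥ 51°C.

First 16 bases: CCTCCACAGTTACGTT → Tm = 48°C (< 51°C)
First 17 bases: CCTCCACAGTTACGTTG → Tm = 52°C (≥ 51°C)
Since every base adds ≥2°C, Tm only increases with n, so the threshold is first crossed at n = 17.

n = 17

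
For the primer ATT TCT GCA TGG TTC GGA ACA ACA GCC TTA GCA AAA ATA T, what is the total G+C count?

A=14, C=8, T=11, G=7
Total G or C: 7 + 8 = 15

15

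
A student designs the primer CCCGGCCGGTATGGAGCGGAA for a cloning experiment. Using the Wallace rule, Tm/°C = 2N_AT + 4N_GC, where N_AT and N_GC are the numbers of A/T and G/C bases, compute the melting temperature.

T=2, A=4, G=9, C=6
So N_AT = 6 and N_GC = 15.
Tm = 4·15 + 2·6 = 60 + 12 = 72°C

72°C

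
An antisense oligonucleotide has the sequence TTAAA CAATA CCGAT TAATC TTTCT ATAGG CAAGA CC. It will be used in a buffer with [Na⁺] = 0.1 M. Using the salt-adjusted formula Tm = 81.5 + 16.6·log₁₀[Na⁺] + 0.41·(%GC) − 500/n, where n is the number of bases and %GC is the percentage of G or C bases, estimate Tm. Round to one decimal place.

64.7°C

Length n = 37. C=8, T=11, G=4, A=14
G+C = 12, so %GC = 12/37 × 100 = 32.432%
Salt term: 16.6 × (-1) = -16.6
GC term: 0.41 × 32.432 = 13.297; length term: −500/37 = −13.514
Tm = 81.5 + (-16.6) + 13.297 − 13.514 = 64.683 → 64.7°C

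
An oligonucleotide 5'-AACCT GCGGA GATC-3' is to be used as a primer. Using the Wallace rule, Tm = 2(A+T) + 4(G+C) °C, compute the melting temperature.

44°C

Base counts: A=4, T=2, C=4, G=4
AT pairs contribute 6, GC pairs contribute 8.
Tm = 4·8 + 2·6 = 32 + 12 = 44°C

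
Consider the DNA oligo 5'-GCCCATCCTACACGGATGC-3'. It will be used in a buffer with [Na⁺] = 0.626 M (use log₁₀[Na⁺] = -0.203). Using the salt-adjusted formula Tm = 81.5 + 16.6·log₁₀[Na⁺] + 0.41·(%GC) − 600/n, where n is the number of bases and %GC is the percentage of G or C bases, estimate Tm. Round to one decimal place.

72.4°C

Length n = 19. Base counts: A=4, G=4, C=8, T=3
G+C = 12, so %GC = 12/19 × 100 = 63.158%
Salt term: 16.6 × (-0.203) = -3.37
GC term: 0.41 × 63.158 = 25.895; length term: −600/19 = −31.579
Tm = 81.5 + (-3.37) + 25.895 − 31.579 = 72.446 → 72.4°C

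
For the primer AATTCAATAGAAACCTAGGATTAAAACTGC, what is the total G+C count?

Counting bases: T=7, C=5, G=4, A=14
G+C = 4 + 5 = 9

9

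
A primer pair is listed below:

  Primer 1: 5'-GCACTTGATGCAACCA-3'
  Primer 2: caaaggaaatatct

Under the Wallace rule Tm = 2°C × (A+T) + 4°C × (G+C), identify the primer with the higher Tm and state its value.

Primer 1: A+T=8, G+C=8 → Tm = 2(8)+4(8) = 48°C
Primer 2: A+T=10, G+C=4 → Tm = 2(10)+4(4) = 36°C
48°C vs 36°C → primer 1 is higher.

Primer 1, 48°C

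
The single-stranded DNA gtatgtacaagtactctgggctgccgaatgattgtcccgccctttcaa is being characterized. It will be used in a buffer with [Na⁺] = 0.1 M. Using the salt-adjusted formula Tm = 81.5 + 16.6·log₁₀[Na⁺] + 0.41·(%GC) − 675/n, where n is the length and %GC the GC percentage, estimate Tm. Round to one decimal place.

Length n = 48. A=10, C=13, T=14, G=11
G+C = 24, so %GC = 24/48 × 100 = 50%
Salt term: 16.6 × (-1) = -16.6
GC term: 0.41 × 50 = 20.5; length term: −675/48 = −14.062
Tm = 81.5 + (-16.6) + 20.5 − 14.062 = 71.338 → 71.3°C

71.3°C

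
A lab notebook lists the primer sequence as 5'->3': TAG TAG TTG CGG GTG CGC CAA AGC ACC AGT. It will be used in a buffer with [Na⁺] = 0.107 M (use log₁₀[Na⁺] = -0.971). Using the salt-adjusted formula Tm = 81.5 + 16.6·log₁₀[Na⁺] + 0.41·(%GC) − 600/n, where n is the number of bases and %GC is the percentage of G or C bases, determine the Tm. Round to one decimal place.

Length n = 30. A=7, C=7, G=10, T=6
G+C = 17, so %GC = 17/30 × 100 = 56.667%
Salt term: 16.6 × (-0.971) = -16.119
GC term: 0.41 × 56.667 = 23.233; length term: −600/30 = −20
Tm = 81.5 + (-16.119) + 23.233 − 20 = 68.614 → 68.6°C

68.6°C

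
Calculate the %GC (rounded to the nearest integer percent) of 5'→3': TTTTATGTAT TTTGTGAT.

Counting bases: A=3, G=3, C=0, T=12
G+C = 3 + 0 = 3 out of 18 bases
%GC = 3/18 × 100 = 16.67% ≈ 17%

17%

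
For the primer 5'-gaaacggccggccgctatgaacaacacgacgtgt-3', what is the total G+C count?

A=10, T=4, G=10, C=10
G+C = 10 + 10 = 20

20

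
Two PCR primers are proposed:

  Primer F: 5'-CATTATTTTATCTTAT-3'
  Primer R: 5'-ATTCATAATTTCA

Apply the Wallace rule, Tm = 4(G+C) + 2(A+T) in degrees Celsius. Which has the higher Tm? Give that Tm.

Primer F: A+T=14, G+C=2 → Tm = 2(14)+4(2) = 36°C
Primer R: A+T=11, G+C=2 → Tm = 2(11)+4(2) = 30°C
36°C vs 30°C → primer F is higher.

Primer F, 36°C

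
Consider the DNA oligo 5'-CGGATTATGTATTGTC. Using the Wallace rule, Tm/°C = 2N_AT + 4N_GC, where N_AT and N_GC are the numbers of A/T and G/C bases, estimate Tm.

Counting bases: C=2, A=3, G=4, T=7
So N_AT = 10 and N_GC = 6.
Tm = 4·6 + 2·10 = 24 + 20 = 44°C

44°C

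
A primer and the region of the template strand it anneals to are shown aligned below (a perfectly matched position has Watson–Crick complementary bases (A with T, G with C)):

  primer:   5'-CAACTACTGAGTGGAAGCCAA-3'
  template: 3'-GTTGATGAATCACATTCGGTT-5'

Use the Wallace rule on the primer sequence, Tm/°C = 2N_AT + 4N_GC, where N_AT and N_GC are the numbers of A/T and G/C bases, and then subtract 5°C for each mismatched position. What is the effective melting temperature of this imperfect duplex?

52°C

Primer base counts: A=8, T=3, G=5, C=5 → A+T=11, G+C=10
Perfect-match Tm = 2(11) + 4(10) = 22 + 40 = 62°C
Mismatches (positions where the bases are not complementary): 2 (at positions 9, 14)
Effective Tm = 62 − 2×5 = 62 − 10 = 52°C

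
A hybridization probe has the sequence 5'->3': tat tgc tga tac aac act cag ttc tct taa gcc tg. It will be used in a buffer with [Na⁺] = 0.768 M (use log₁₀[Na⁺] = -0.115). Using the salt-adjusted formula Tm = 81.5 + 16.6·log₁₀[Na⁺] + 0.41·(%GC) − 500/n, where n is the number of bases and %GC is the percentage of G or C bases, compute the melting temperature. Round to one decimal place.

81.7°C

Length n = 35. C=9, T=12, A=9, G=5
G+C = 14, so %GC = 14/35 × 100 = 40%
Salt term: 16.6 × (-0.115) = -1.909
GC term: 0.41 × 40 = 16.4; length term: −500/35 = −14.286
Tm = 81.5 + (-1.909) + 16.4 − 14.286 = 81.705 → 81.7°C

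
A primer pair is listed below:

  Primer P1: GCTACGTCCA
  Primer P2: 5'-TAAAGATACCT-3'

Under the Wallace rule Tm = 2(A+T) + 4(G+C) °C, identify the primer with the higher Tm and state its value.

Primer P1, 32°C

Primer P1: A+T=4, G+C=6 → Tm = 2(4)+4(6) = 32°C
Primer P2: A+T=8, G+C=3 → Tm = 2(8)+4(3) = 28°C
32°C vs 28°C → primer P1 is higher.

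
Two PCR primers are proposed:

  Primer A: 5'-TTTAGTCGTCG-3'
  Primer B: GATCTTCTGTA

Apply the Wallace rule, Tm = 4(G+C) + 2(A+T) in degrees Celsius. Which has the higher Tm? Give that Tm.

Primer A: A+T=6, G+C=5 → Tm = 2(6)+4(5) = 32°C
Primer B: A+T=7, G+C=4 → Tm = 2(7)+4(4) = 30°C
32°C vs 30°C → primer A is higher.

Primer A, 32°C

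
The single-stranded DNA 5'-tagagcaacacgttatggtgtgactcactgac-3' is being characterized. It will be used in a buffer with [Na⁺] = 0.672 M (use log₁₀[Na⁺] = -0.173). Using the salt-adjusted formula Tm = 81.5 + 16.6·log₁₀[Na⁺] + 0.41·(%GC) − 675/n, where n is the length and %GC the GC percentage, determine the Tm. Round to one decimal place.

Length n = 32. Scanning the sequence gives C=7, T=8, A=9, G=8.
G+C = 15, so %GC = 15/32 × 100 = 46.875%
Salt term: 16.6 × (-0.173) = -2.872
GC term: 0.41 × 46.875 = 19.219; length term: −675/32 = −21.094
Tm = 81.5 + (-2.872) + 19.219 − 21.094 = 76.753 → 76.8°C

76.8°C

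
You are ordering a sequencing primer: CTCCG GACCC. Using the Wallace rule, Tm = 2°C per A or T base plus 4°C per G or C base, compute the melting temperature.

36°C

Base counts: C=6, A=1, G=2, T=1
So N_AT = 2 and N_GC = 8.
Tm = 4·8 + 2·2 = 32 + 4 = 36°C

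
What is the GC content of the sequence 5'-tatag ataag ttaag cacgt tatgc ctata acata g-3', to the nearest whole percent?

31%

C=5, T=11, A=14, G=6
G+C = 6 + 5 = 11 out of 36 bases
%GC = 11/36 × 100 = 30.56% ≈ 31%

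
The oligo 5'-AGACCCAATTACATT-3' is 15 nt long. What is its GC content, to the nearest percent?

33%

Base counts: A=6, T=4, G=1, C=4
G+C = 1 + 4 = 5 out of 15 bases
%GC = 5/15 × 100 = 33.33% ≈ 33%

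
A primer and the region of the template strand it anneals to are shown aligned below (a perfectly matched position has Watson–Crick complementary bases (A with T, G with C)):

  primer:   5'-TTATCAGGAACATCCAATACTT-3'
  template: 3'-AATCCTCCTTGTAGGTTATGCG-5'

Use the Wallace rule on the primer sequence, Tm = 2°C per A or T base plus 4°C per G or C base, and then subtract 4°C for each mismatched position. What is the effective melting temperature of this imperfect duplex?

42°C

Primer base counts: A=8, T=7, G=2, C=5 → A+T=15, G+C=7
Perfect-match Tm = 2(15) + 4(7) = 30 + 28 = 58°C
Mismatches (positions where the bases are not complementary): 4 (at positions 4, 5, 21, 22)
Effective Tm = 58 − 4×4 = 58 − 16 = 42°C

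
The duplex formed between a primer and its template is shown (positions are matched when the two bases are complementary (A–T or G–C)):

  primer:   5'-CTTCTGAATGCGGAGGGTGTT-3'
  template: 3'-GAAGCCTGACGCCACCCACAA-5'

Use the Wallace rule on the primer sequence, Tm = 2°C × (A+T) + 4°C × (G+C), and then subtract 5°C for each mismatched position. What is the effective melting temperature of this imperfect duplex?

49°C

Primer base counts: A=3, T=7, G=8, C=3 → A+T=10, G+C=11
Perfect-match Tm = 2(10) + 4(11) = 20 + 44 = 64°C
Mismatches (positions where the bases are not complementary): 3 (at positions 5, 8, 14)
Effective Tm = 64 − 3×5 = 64 − 15 = 49°C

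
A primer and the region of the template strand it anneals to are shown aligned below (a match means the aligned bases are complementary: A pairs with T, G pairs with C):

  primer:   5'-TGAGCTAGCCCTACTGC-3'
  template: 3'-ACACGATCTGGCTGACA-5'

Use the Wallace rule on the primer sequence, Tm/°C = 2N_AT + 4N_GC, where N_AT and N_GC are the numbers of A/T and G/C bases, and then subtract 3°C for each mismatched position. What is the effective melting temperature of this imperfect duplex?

Primer base counts: A=3, T=4, G=4, C=6 → A+T=7, G+C=10
Perfect-match Tm = 2(7) + 4(10) = 14 + 40 = 54°C
Mismatches (positions where the bases are not complementary): 4 (at positions 3, 9, 12, 17)
Effective Tm = 54 − 4×3 = 54 − 12 = 42°C

42°C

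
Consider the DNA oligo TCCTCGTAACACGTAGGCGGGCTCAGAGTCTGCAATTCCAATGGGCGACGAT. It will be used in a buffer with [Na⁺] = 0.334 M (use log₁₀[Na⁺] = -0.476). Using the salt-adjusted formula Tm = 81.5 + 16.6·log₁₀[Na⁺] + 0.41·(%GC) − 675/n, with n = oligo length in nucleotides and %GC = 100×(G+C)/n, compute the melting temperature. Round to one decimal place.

Length n = 52. Base counts: C=14, G=15, T=11, A=12
G+C = 29, so %GC = 29/52 × 100 = 55.769%
Salt term: 16.6 × (-0.476) = -7.902
GC term: 0.41 × 55.769 = 22.865; length term: −675/52 = −12.981
Tm = 81.5 + (-7.902) + 22.865 − 12.981 = 83.482 → 83.5°C

83.5°C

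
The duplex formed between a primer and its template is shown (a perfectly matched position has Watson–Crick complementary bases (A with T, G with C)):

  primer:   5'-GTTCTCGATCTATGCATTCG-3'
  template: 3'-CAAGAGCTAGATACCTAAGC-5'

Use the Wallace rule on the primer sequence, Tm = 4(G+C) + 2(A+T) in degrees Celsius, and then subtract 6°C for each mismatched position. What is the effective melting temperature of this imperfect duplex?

Primer base counts: A=3, T=8, G=4, C=5 → A+T=11, G+C=9
Perfect-match Tm = 2(11) + 4(9) = 22 + 36 = 58°C
Mismatches (positions where the bases are not complementary): 1 (at position 15)
Effective Tm = 58 − 1×6 = 58 − 6 = 52°C

52°C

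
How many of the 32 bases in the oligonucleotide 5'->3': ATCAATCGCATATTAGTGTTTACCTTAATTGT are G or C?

9

Scanning the sequence gives A=9, T=14, G=4, C=5.
G+C = 4 + 5 = 9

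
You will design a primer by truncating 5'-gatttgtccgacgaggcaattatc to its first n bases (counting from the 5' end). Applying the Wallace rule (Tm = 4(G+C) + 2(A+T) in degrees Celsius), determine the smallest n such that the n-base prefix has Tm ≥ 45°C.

First 14 bases: GATTTGTCCGACGA → Tm = 42°C (< 45°C)
First 15 bases: GATTTGTCCGACGAG → Tm = 46°C (≥ 45°C)
Each additional base adds 2°C (A/T) or 4°C (G/C), so Tm is non-decreasing in n; n = 15 is the first length to reach 45°C.

n = 15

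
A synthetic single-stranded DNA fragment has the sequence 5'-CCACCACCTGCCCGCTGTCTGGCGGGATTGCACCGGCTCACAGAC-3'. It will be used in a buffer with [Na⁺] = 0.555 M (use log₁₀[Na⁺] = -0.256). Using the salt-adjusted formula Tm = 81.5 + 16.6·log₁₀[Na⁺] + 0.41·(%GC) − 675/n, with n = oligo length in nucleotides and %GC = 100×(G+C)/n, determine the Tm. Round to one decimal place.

90.5°C

Length n = 45. Scanning the sequence gives T=7, C=19, A=7, G=12.
G+C = 31, so %GC = 31/45 × 100 = 68.889%
Salt term: 16.6 × (-0.256) = -4.25
GC term: 0.41 × 68.889 = 28.244; length term: −675/45 = −15
Tm = 81.5 + (-4.25) + 28.244 − 15 = 90.494 → 90.5°C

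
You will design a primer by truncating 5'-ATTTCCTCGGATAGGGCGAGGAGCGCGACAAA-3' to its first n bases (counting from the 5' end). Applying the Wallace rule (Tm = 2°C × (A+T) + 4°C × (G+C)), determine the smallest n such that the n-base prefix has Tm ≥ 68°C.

n = 22

First 21 bases: ATTTCCTCGGATAGGGCGAGG → Tm = 66°C (< 68°C)
First 22 bases: ATTTCCTCGGATAGGGCGAGGA → Tm = 68°C (≥ 68°C)
Each additional base adds 2°C (A/T) or 4°C (G/C), so Tm is non-decreasing in n; n = 22 is the first length to reach 68°C.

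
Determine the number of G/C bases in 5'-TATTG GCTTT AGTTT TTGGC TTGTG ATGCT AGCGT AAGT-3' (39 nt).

C=4, G=11, T=18, A=6
G+C = 11 + 4 = 15

15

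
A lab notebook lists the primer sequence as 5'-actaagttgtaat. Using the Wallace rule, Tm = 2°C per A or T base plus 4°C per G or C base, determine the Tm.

32°C

Base counts: T=5, A=5, C=1, G=2
So N_AT = 10 and N_GC = 3.
Tm = 2(10) + 4(3) = 20 + 12 = 32°C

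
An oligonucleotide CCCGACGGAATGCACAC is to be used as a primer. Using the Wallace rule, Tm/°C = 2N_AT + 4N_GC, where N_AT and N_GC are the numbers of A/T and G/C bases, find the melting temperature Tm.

Scanning the sequence gives C=7, A=5, G=4, T=1.
AT pairs contribute 6, GC pairs contribute 11.
Tm = 2×6 + 4×11 = 56°C

56°C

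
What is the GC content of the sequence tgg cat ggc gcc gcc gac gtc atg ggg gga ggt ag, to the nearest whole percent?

T=5, C=8, G=17, A=5
G+C = 17 + 8 = 25 out of 35 bases
%GC = 25/35 × 100 = 71.43% ≈ 71%

71%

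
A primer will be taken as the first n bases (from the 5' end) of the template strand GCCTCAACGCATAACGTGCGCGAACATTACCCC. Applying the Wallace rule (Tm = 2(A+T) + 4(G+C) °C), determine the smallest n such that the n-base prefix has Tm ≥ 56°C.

First 17 bases: GCCTCAACGCATAACGT → Tm = 52°C (< 56°C)
First 18 bases: GCCTCAACGCATAACGTG → Tm = 56°C (≥ 56°C)
Since every base adds ≥2°C, Tm only increases with n, so the threshold is first crossed at n = 18.

n = 18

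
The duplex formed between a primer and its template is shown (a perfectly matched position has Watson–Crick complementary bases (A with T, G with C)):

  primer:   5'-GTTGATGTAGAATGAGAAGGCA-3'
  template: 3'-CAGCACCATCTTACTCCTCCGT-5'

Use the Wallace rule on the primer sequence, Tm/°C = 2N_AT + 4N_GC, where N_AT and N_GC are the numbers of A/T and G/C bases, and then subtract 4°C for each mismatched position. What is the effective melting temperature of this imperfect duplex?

46°C

Primer base counts: A=8, T=5, G=8, C=1 → A+T=13, G+C=9
Perfect-match Tm = 2(13) + 4(9) = 26 + 36 = 62°C
Mismatches (positions where the bases are not complementary): 4 (at positions 3, 5, 6, 17)
Effective Tm = 62 − 4×4 = 62 − 16 = 46°C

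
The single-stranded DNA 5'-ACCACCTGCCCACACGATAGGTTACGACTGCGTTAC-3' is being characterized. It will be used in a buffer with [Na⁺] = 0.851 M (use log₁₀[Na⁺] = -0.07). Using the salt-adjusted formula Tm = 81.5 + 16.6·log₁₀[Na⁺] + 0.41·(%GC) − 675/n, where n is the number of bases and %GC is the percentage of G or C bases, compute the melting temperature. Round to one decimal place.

Length n = 36. Scanning the sequence gives G=7, A=9, T=7, C=13.
G+C = 20, so %GC = 20/36 × 100 = 55.556%
Salt term: 16.6 × (-0.07) = -1.162
GC term: 0.41 × 55.556 = 22.778; length term: −675/36 = −18.75
Tm = 81.5 + (-1.162) + 22.778 − 18.75 = 84.366 → 84.4°C

84.4°C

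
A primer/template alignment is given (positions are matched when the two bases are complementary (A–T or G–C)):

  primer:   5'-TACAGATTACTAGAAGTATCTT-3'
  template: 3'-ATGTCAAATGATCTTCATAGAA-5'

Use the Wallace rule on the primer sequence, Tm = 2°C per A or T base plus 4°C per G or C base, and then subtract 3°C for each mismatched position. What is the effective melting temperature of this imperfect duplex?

53°C

Primer base counts: A=8, T=8, G=3, C=3 → A+T=16, G+C=6
Perfect-match Tm = 2(16) + 4(6) = 32 + 24 = 56°C
Mismatches (positions where the bases are not complementary): 1 (at position 6)
Effective Tm = 56 − 1×3 = 56 − 3 = 53°C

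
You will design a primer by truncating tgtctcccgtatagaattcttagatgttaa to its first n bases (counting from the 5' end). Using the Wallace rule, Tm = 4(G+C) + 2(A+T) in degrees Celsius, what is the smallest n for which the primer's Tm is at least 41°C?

First 13 bases: TGTCTCCCGTATA → Tm = 38°C (< 41°C)
First 14 bases: TGTCTCCCGTATAG → Tm = 42°C (≥ 41°C)
Since every base adds ≥2°C, Tm only increases with n, so the threshold is first crossed at n = 14.

n = 14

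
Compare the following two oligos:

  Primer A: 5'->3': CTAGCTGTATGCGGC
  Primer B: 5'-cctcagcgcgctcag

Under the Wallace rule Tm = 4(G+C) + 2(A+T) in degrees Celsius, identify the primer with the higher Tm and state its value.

Primer B, 52°C

Primer A: A+T=6, G+C=9 → Tm = 2(6)+4(9) = 48°C
Primer B: A+T=4, G+C=11 → Tm = 2(4)+4(11) = 52°C
48°C vs 52°C → primer B is higher.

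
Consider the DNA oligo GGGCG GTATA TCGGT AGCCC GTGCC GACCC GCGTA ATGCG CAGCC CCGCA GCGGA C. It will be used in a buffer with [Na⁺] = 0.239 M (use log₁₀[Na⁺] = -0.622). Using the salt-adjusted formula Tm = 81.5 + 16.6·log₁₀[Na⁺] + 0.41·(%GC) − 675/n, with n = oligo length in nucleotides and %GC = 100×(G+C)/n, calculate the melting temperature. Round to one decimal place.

88.4°C

Length n = 56. T=7, A=9, C=20, G=20
G+C = 40, so %GC = 40/56 × 100 = 71.429%
Salt term: 16.6 × (-0.622) = -10.325
GC term: 0.41 × 71.429 = 29.286; length term: −675/56 = −12.054
Tm = 81.5 + (-10.325) + 29.286 − 12.054 = 88.407 → 88.4°C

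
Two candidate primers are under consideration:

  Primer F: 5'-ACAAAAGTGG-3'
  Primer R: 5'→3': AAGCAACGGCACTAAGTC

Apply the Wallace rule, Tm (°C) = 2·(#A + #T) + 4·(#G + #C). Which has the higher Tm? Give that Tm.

Primer R, 54°C

Primer F: A+T=6, G+C=4 → Tm = 2(6)+4(4) = 28°C
Primer R: A+T=9, G+C=9 → Tm = 2(9)+4(9) = 54°C
28°C vs 54°C → primer R is higher.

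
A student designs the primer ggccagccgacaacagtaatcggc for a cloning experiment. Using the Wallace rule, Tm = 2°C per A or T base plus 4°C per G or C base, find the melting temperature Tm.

78°C

Scanning the sequence gives C=8, A=7, G=7, T=2.
AT pairs contribute 9, GC pairs contribute 15.
Tm = 4·15 + 2·9 = 60 + 18 = 78°C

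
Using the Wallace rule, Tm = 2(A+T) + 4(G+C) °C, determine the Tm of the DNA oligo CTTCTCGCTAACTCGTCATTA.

60°C

Scanning the sequence gives G=2, A=4, C=7, T=8.
A+T = 12, G+C = 9
Tm = 2(12) + 4(9) = 24 + 36 = 60°C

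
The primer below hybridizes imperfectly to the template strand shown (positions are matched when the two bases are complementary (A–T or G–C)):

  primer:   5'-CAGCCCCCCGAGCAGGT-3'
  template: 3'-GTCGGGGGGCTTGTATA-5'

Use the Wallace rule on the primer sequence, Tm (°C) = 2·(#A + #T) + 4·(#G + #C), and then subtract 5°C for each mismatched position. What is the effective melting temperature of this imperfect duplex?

Primer base counts: A=3, T=1, G=5, C=8 → A+T=4, G+C=13
Perfect-match Tm = 2(4) + 4(13) = 8 + 52 = 60°C
Mismatches (positions where the bases are not complementary): 3 (at positions 12, 15, 16)
Effective Tm = 60 − 3×5 = 60 − 15 = 45°C

45°C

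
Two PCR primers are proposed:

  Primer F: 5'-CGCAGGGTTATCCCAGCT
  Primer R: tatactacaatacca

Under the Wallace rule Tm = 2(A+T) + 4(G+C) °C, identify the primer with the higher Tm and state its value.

Primer F, 58°C

Primer F: A+T=7, G+C=11 → Tm = 2(7)+4(11) = 58°C
Primer R: A+T=11, G+C=4 → Tm = 2(11)+4(4) = 38°C
58°C vs 38°C → primer F is higher.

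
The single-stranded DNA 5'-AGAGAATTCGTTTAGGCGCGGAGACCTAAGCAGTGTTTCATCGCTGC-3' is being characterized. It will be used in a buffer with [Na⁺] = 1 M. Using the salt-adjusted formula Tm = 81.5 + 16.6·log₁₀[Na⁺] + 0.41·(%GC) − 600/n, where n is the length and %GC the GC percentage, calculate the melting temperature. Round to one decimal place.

89.7°C

Length n = 47. Scanning the sequence gives A=11, T=12, C=10, G=14.
G+C = 24, so %GC = 24/47 × 100 = 51.064%
Salt term: 16.6 × (0) = 0
GC term: 0.41 × 51.064 = 20.936; length term: −600/47 = −12.766
Tm = 81.5 + (0) + 20.936 − 12.766 = 89.67 → 89.7°C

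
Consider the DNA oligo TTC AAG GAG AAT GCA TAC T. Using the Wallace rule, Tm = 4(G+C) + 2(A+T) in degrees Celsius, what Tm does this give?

52°C

Counting bases: C=3, T=5, G=4, A=7
A+T = 12, G+C = 7
Tm = 2×12 + 4×7 = 52°C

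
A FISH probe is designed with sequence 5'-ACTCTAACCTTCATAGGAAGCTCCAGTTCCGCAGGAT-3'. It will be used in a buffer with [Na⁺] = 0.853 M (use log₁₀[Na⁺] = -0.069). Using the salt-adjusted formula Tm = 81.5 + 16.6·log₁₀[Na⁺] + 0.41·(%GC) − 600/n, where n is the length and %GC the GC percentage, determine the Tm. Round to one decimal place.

Length n = 37. G=7, A=10, C=11, T=9
G+C = 18, so %GC = 18/37 × 100 = 48.649%
Salt term: 16.6 × (-0.069) = -1.145
GC term: 0.41 × 48.649 = 19.946; length term: −600/37 = −16.216
Tm = 81.5 + (-1.145) + 19.946 − 16.216 = 84.085 → 84.1°C

84.1°C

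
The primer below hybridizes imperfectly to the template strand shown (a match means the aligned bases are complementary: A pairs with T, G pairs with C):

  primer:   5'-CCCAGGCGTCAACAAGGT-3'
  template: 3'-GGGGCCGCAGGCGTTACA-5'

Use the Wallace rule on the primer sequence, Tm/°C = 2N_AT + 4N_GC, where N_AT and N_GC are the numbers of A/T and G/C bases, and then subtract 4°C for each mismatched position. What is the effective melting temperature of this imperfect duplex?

42°C

Primer base counts: A=5, T=2, G=5, C=6 → A+T=7, G+C=11
Perfect-match Tm = 2(7) + 4(11) = 14 + 44 = 58°C
Mismatches (positions where the bases are not complementary): 4 (at positions 4, 11, 12, 16)
Effective Tm = 58 − 4×4 = 58 − 16 = 42°C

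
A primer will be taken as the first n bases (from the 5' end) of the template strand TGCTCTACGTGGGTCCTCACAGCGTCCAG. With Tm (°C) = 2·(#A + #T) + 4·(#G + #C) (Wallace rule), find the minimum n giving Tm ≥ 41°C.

n = 13

First 12 bases: TGCTCTACGTGG → Tm = 38°C (< 41°C)
First 13 bases: TGCTCTACGTGGG → Tm = 42°C (≥ 41°C)
Each additional base adds 2°C (A/T) or 4°C (G/C), so Tm is non-decreasing in n; n = 13 is the first length to reach 41°C.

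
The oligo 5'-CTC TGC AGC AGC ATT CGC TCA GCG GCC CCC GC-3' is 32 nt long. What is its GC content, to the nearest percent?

Scanning the sequence gives A=4, C=15, G=8, T=5.
G+C = 8 + 15 = 23 out of 32 bases
%GC = 23/32 × 100 = 71.88% ≈ 72%

72%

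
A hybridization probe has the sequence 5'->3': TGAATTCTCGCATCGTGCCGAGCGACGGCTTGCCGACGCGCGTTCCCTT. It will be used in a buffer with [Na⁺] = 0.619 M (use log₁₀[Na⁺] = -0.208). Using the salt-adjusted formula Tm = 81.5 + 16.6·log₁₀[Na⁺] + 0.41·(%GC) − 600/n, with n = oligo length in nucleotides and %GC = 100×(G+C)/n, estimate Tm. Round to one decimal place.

91.7°C

Length n = 49. C=17, A=6, G=14, T=12
G+C = 31, so %GC = 31/49 × 100 = 63.265%
Salt term: 16.6 × (-0.208) = -3.453
GC term: 0.41 × 63.265 = 25.939; length term: −600/49 = −12.245
Tm = 81.5 + (-3.453) + 25.939 − 12.245 = 91.741 → 91.7°C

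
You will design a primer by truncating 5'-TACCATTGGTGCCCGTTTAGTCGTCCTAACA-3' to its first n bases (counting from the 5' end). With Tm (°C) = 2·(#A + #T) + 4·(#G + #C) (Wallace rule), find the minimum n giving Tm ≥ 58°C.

First 19 bases: TACCATTGGTGCCCGTTTA → Tm = 56°C (< 58°C)
First 20 bases: TACCATTGGTGCCCGTTTAG → Tm = 60°C (≥ 58°C)
Since every base adds ≥2°C, Tm only increases with n, so the threshold is first crossed at n = 20.

n = 20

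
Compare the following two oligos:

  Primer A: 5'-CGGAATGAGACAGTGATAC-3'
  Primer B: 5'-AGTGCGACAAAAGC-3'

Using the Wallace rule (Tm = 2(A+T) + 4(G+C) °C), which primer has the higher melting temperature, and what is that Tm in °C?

Primer A: A+T=10, G+C=9 → Tm = 2(10)+4(9) = 56°C
Primer B: A+T=7, G+C=7 → Tm = 2(7)+4(7) = 42°C
56°C vs 42°C → primer A is higher.

Primer A, 56°C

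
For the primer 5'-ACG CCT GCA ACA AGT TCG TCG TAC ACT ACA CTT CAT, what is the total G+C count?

Counting bases: A=10, T=9, G=5, C=12
G+C = 5 + 12 = 17

17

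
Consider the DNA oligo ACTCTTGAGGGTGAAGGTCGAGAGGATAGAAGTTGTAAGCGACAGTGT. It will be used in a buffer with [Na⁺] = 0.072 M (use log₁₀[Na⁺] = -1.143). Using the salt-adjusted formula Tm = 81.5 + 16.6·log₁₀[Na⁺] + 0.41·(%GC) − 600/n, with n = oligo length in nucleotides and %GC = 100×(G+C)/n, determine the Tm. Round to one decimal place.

Length n = 48. Counting bases: C=5, G=18, T=11, A=14
G+C = 23, so %GC = 23/48 × 100 = 47.917%
Salt term: 16.6 × (-1.143) = -18.974
GC term: 0.41 × 47.917 = 19.646; length term: −600/48 = −12.5
Tm = 81.5 + (-18.974) + 19.646 − 12.5 = 69.672 → 69.7°C

69.7°C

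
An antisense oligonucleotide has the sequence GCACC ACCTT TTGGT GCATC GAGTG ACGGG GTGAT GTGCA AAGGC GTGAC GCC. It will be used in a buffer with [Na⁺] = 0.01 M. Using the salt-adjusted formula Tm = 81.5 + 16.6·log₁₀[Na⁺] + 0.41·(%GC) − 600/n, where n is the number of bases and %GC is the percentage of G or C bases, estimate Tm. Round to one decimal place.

Length n = 53. Scanning the sequence gives G=19, T=11, C=13, A=10.
G+C = 32, so %GC = 32/53 × 100 = 60.377%
Salt term: 16.6 × (-2) = -33.2
GC term: 0.41 × 60.377 = 24.755; length term: −600/53 = −11.321
Tm = 81.5 + (-33.2) + 24.755 − 11.321 = 61.734 → 61.7°C

61.7°C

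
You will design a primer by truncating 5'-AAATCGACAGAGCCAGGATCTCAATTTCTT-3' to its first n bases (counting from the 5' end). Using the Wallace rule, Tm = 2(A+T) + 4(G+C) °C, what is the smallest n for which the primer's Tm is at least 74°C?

First 25 bases: AAATCGACAGAGCCAGGATCTCAAT → Tm = 72°C (< 74°C)
First 26 bases: AAATCGACAGAGCCAGGATCTCAATT → Tm = 74°C (≥ 74°C)
Each additional base adds 2°C (A/T) or 4°C (G/C), so Tm is non-decreasing in n; n = 26 is the first length to reach 74°C.

n = 26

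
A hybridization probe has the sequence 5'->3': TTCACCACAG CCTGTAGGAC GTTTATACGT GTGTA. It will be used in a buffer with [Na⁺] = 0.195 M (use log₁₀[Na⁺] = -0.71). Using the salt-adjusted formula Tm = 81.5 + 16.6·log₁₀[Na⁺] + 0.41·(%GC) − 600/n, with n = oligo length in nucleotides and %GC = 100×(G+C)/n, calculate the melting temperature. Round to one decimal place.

Length n = 35. T=11, G=8, C=8, A=8
G+C = 16, so %GC = 16/35 × 100 = 45.714%
Salt term: 16.6 × (-0.71) = -11.786
GC term: 0.41 × 45.714 = 18.743; length term: −600/35 = −17.143
Tm = 81.5 + (-11.786) + 18.743 − 17.143 = 71.314 → 71.3°C

71.3°C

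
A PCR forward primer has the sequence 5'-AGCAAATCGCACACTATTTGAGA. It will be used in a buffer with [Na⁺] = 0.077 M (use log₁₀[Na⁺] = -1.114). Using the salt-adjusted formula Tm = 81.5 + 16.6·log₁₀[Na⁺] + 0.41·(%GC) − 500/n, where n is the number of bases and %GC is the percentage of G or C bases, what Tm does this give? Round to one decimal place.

Length n = 23. Scanning the sequence gives G=4, T=5, C=5, A=9.
G+C = 9, so %GC = 9/23 × 100 = 39.13%
Salt term: 16.6 × (-1.114) = -18.492
GC term: 0.41 × 39.13 = 16.043; length term: −500/23 = −21.739
Tm = 81.5 + (-18.492) + 16.043 − 21.739 = 57.312 → 57.3°C

57.3°C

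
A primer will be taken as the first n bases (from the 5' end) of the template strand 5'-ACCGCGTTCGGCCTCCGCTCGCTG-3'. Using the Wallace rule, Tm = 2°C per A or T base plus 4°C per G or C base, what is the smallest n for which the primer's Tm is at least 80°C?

n = 23

First 22 bases: ACCGCGTTCGGCCTCCGCTCGC → Tm = 78°C (< 80°C)
First 23 bases: ACCGCGTTCGGCCTCCGCTCGCT → Tm = 80°C (≥ 80°C)
Each additional base adds 2°C (A/T) or 4°C (G/C), so Tm is non-decreasing in n; n = 23 is the first length to reach 80°C.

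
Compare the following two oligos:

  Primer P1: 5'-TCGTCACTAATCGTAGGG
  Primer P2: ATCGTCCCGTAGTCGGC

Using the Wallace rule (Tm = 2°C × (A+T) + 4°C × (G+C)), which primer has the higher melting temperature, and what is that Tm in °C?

Primer P2, 56°C

Primer P1: A+T=9, G+C=9 → Tm = 2(9)+4(9) = 54°C
Primer P2: A+T=6, G+C=11 → Tm = 2(6)+4(11) = 56°C
54°C vs 56°C → primer P2 is higher.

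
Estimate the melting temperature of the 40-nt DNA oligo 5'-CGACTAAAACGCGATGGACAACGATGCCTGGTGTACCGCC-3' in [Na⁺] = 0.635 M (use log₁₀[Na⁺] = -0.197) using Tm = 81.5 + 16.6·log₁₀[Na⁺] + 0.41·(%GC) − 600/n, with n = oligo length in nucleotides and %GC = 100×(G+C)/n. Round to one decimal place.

86.8°C

Length n = 40. Base counts: A=11, C=12, G=11, T=6
G+C = 23, so %GC = 23/40 × 100 = 57.5%
Salt term: 16.6 × (-0.197) = -3.27
GC term: 0.41 × 57.5 = 23.575; length term: −600/40 = −15
Tm = 81.5 + (-3.27) + 23.575 − 15 = 86.805 → 86.8°C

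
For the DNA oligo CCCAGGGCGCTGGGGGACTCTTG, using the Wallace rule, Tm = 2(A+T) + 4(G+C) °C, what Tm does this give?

80°C

Counting bases: C=7, G=10, A=2, T=4
A+T = 6, G+C = 17
Tm = 2(6) + 4(17) = 12 + 68 = 80°C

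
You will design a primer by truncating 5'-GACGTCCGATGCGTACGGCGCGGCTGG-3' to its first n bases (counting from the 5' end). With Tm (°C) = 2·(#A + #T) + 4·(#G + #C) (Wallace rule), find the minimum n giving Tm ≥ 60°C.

n = 18

First 17 bases: GACGTCCGATGCGTACG → Tm = 56°C (< 60°C)
First 18 bases: GACGTCCGATGCGTACGG → Tm = 60°C (≥ 60°C)
Each additional base adds 2°C (A/T) or 4°C (G/C), so Tm is non-decreasing in n; n = 18 is the first length to reach 60°C.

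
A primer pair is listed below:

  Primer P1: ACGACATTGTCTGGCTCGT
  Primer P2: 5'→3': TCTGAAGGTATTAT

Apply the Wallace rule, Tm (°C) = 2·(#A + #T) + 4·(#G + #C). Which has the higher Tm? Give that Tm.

Primer P1: A+T=9, G+C=10 → Tm = 2(9)+4(10) = 58°C
Primer P2: A+T=10, G+C=4 → Tm = 2(10)+4(4) = 36°C
58°C vs 36°C → primer P1 is higher.

Primer P1, 58°C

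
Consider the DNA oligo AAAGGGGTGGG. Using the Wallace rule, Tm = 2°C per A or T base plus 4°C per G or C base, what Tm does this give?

36°C

Counting bases: A=3, G=7, C=0, T=1
So N_AT = 4 and N_GC = 7.
Tm = 2×4 + 4×7 = 36°C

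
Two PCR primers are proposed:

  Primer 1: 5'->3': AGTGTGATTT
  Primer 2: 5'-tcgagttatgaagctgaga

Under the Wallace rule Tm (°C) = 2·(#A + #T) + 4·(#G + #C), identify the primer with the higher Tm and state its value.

Primer 1: A+T=7, G+C=3 → Tm = 2(7)+4(3) = 26°C
Primer 2: A+T=11, G+C=8 → Tm = 2(11)+4(8) = 54°C
26°C vs 54°C → primer 2 is higher.

Primer 2, 54°C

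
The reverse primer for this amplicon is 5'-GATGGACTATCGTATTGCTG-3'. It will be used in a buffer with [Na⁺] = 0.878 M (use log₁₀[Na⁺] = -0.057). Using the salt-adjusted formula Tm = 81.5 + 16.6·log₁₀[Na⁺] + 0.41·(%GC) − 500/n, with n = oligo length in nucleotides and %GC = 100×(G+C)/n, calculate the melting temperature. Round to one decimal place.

Length n = 20. Scanning the sequence gives A=4, C=3, T=7, G=6.
G+C = 9, so %GC = 9/20 × 100 = 45%
Salt term: 16.6 × (-0.057) = -0.946
GC term: 0.41 × 45 = 18.45; length term: −500/20 = −25
Tm = 81.5 + (-0.946) + 18.45 − 25 = 74.004 → 74.0°C

74.0°C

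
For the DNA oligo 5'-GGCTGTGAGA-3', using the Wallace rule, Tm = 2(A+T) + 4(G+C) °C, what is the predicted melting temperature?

Base counts: G=5, A=2, C=1, T=2
So N_AT = 4 and N_GC = 6.
Tm = 4·6 + 2·4 = 24 + 8 = 32°C

32°C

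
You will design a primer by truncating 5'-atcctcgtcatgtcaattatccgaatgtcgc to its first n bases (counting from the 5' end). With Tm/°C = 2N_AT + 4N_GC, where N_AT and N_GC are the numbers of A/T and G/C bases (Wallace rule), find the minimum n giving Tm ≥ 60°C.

n = 22

First 21 bases: ATCCTCGTCATGTCAATTATC → Tm = 58°C (< 60°C)
First 22 bases: ATCCTCGTCATGTCAATTATCC → Tm = 62°C (≥ 60°C)
Each additional base adds 2°C (A/T) or 4°C (G/C), so Tm is non-decreasing in n; n = 22 is the first length to reach 60°C.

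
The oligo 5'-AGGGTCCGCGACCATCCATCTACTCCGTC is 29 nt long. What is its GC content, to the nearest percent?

62%

Scanning the sequence gives A=5, G=6, C=12, T=6.
G+C = 6 + 12 = 18 out of 29 bases
%GC = 18/29 × 100 = 62.07% ≈ 62%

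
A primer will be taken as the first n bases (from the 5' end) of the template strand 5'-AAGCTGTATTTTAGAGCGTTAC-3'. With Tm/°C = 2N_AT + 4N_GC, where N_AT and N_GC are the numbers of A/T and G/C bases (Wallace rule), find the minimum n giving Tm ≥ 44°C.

n = 17

First 16 bases: AAGCTGTATTTTAGAG → Tm = 42°C (< 44°C)
First 17 bases: AAGCTGTATTTTAGAGC → Tm = 46°C (≥ 44°C)
Each additional base adds 2°C (A/T) or 4°C (G/C), so Tm is non-decreasing in n; n = 17 is the first length to reach 44°C.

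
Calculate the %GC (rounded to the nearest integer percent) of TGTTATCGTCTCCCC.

53%

Scanning the sequence gives A=1, T=6, G=2, C=6.
G+C = 2 + 6 = 8 out of 15 bases
%GC = 8/15 × 100 = 53.33% ≈ 53%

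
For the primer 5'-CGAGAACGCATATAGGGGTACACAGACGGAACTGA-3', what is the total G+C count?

G=11, A=13, T=4, C=7
G+C = 11 + 7 = 18

18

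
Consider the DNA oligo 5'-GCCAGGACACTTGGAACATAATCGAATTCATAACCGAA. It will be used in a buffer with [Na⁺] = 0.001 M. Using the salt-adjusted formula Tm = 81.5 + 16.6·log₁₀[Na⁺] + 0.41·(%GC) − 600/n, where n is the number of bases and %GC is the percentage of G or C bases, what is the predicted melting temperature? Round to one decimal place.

33.2°C

Length n = 38. A=15, C=9, G=7, T=7
G+C = 16, so %GC = 16/38 × 100 = 42.105%
Salt term: 16.6 × (-3) = -49.8
GC term: 0.41 × 42.105 = 17.263; length term: −600/38 = −15.789
Tm = 81.5 + (-49.8) + 17.263 − 15.789 = 33.174 → 33.2°C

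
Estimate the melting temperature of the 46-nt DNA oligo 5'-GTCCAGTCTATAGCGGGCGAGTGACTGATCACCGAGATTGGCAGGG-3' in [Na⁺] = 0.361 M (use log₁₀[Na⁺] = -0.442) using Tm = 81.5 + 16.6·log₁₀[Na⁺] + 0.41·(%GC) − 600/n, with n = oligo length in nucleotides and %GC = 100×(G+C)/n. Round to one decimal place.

85.2°C

Length n = 46. Base counts: A=10, C=10, G=17, T=9
G+C = 27, so %GC = 27/46 × 100 = 58.696%
Salt term: 16.6 × (-0.442) = -7.337
GC term: 0.41 × 58.696 = 24.065; length term: −600/46 = −13.043
Tm = 81.5 + (-7.337) + 24.065 − 13.043 = 85.185 → 85.2°C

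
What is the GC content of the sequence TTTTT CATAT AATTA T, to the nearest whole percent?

6%

Counting bases: A=5, G=0, T=10, C=1
G+C = 0 + 1 = 1 out of 16 bases
%GC = 1/16 × 100 = 6.25% ≈ 6%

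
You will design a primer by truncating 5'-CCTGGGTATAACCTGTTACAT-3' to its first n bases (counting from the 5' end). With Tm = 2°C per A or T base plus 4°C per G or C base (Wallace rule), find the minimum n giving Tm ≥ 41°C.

First 13 bases: CCTGGGTATAACC → Tm = 40°C (< 41°C)
First 14 bases: CCTGGGTATAACCT → Tm = 42°C (≥ 41°C)
Since every base adds ≥2°C, Tm only increases with n, so the threshold is first crossed at n = 14.

n = 14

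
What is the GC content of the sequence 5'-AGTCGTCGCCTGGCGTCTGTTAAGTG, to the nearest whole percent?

58%

Counting bases: T=8, C=6, G=9, A=3
G+C = 9 + 6 = 15 out of 26 bases
%GC = 15/26 × 100 = 57.69% ≈ 58%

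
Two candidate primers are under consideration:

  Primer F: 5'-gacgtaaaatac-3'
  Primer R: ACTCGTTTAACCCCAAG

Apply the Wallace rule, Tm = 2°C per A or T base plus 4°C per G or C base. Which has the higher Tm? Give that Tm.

Primer R, 50°C

Primer F: A+T=8, G+C=4 → Tm = 2(8)+4(4) = 32°C
Primer R: A+T=9, G+C=8 → Tm = 2(9)+4(8) = 50°C
32°C vs 50°C → primer R is higher.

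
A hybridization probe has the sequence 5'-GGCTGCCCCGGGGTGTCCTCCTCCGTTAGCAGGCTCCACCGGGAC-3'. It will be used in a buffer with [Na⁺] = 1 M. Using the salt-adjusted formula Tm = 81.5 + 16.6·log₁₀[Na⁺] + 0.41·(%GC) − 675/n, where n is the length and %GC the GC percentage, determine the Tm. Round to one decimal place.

Length n = 45. Scanning the sequence gives T=8, A=4, C=18, G=15.
G+C = 33, so %GC = 33/45 × 100 = 73.333%
Salt term: 16.6 × (0) = 0
GC term: 0.41 × 73.333 = 30.067; length term: −675/45 = −15
Tm = 81.5 + (0) + 30.067 − 15 = 96.567 → 96.6°C

96.6°C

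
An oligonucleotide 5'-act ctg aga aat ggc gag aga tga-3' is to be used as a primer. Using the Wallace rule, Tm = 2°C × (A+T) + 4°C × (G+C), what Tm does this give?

Base counts: G=8, C=3, A=9, T=4
A+T = 13, G+C = 11
Tm = 2(13) + 4(11) = 26 + 44 = 70°C

70°C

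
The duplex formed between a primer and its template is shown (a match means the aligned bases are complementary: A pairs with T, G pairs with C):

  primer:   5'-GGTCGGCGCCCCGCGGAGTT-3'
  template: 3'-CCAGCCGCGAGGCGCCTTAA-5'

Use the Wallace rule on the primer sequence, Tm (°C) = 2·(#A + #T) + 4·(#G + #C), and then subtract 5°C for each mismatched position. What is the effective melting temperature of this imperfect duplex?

62°C

Primer base counts: A=1, T=3, G=9, C=7 → A+T=4, G+C=16
Perfect-match Tm = 2(4) + 4(16) = 8 + 64 = 72°C
Mismatches (positions where the bases are not complementary): 2 (at positions 10, 18)
Effective Tm = 72 − 2×5 = 72 − 10 = 62°C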